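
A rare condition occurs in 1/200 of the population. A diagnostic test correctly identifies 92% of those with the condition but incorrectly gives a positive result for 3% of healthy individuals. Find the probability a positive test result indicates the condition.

Let D = the rare event, + = positive/flagged.
P(D) = 1/200
P(+|D) = 92/100 = 23/25
P(+|D') = 3/100
P(+) = P(+|D)P(D) + P(+|D')P(D')
     = \frac{23}{25} × \frac{1}{200} + \frac{3}{100} × \frac{199}{200}
     = \frac{689}{20000}
P(D|+) = P(+|D)P(D)/P(+) = \frac{92}{689}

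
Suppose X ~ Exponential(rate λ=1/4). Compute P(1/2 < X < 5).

P(1/2 < X < 5) = ∫_{1/2}^{5} f(x) dx
where f(x) = \frac{e^{- \frac{x}{4}}}{4}
= - \frac{1}{e^{\frac{5}{4}}} + e^{- \frac{1}{8}}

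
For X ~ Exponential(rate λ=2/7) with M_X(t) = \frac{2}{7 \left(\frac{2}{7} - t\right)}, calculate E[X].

To find E[X], compute M^(1)(0):
M^(1)(t) = \frac{2}{7 \left(\frac{2}{7} - t\right)^{2}}
M^(1)(0) = \frac{7}{2}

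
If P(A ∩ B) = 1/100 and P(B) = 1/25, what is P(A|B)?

P(A|B) = P(A ∩ B) / P(B)
= (1/100) / (1/25)
= 1/4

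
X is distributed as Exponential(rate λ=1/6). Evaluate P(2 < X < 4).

P(2 < X < 4) = ∫_{2}^{4} f(x) dx
where f(x) = \frac{e^{- \frac{x}{6}}}{6}
= - \frac{1 - e^{\frac{1}{3}}}{e^{\frac{2}{3}}}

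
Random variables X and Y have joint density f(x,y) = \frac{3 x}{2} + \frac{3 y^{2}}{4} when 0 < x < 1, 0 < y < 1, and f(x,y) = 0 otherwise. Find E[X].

E[X] = ∫_0^1 ∫_0^1 x × f(x,y) dy dx
= ∫_0^1 ∫_0^1 x × (\frac{3 x}{2} + \frac{3 y^{2}}{4}) dy dx
= \frac{5}{8}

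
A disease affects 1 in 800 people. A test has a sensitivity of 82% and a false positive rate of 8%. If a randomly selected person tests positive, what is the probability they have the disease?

Let D = the rare event, + = positive/flagged.
P(D) = 1/800
P(+|D) = 82/100 = 41/50
P(+|D') = 8/100 = 2/25
P(+) = P(+|D)P(D) + P(+|D')P(D')
     = \frac{41}{50} × \frac{1}{800} + \frac{2}{25} × \frac{799}{800}
     = \frac{3237}{40000}
P(D|+) = P(+|D)P(D)/P(+) = \frac{41}{3237}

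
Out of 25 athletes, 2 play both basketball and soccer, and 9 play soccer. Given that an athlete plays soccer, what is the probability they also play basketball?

P(A ∩ B) = 2/25
P(B) = 9/25
P(A|B) = P(A ∩ B) / P(B) = (2/25) / (9/25) = 2/9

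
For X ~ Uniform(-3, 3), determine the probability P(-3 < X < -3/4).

P(-3 < X < -3/4) = ∫_{-3}^{-3/4} f(x) dx
where f(x) = \frac{1}{6}
= \frac{3}{8}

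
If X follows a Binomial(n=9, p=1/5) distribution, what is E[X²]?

Using the identity E[X²] = Var(X) + (E[X])²:
E[X] = \frac{9}{5}
Var(X) = \frac{36}{25}
E[X²] = \frac{36}{25} + (\frac{9}{5})²
= \frac{117}{25}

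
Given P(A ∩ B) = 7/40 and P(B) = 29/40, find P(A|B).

P(A|B) = P(A ∩ B) / P(B)
= (7/40) / (29/40)
= 7/29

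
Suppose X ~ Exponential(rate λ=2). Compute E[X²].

Using the identity E[X²] = Var(X) + (E[X])²:
E[X] = \frac{1}{2}
Var(X) = \frac{1}{4}
E[X²] = \frac{1}{4} + (\frac{1}{2})²
= \frac{1}{2}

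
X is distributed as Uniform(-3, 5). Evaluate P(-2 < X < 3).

P(-2 < X < 3) = ∫_{-2}^{3} f(x) dx
where f(x) = \frac{1}{8}
= \frac{5}{8}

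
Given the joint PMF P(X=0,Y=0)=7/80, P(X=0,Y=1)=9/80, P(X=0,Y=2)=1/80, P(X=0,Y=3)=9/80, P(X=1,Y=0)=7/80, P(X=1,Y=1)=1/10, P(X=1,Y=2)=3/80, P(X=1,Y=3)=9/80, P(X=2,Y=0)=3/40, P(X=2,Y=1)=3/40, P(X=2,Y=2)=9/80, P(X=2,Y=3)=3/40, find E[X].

First find marginal of X:
P(X=0) = 13/40
P(X=1) = 27/80
P(X=2) = 27/80
E[X] = 0 × 13/40 + 1 × 27/80 + 2 × 27/80 = 81/80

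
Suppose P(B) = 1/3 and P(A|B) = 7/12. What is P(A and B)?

By definition, P(A|B) = P(A ∩ B) / P(B)
So P(A ∩ B) = P(A|B) × P(B)
= 7/12 × 1/3
= 7/36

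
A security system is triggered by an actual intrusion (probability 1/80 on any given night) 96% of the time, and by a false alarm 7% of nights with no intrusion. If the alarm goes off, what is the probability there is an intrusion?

Let D = the rare event, + = positive/flagged.
P(D) = 1/80
P(+|D) = 96/100 = 24/25
P(+|D') = 7/100
P(+) = P(+|D)P(D) + P(+|D')P(D')
     = \frac{24}{25} × \frac{1}{80} + \frac{7}{100} × \frac{79}{80}
     = \frac{649}{8000}
P(D|+) = P(+|D)P(D)/P(+) = \frac{96}{649}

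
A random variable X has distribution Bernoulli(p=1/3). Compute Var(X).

For X ~ Bernoulli(p=1/3):
Var(X) = \frac{2}{9}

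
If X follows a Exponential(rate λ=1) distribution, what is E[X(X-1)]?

E[X(X-1)] = E[X² - X] = E[X²] - E[X]
E[X] = 1
E[X²] = Var(X) + (E[X])² = 1 + (1)² = 2
E[X(X-1)] = 2 - 1 = 1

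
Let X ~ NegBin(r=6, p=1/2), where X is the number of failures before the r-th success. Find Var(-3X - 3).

For X ~ NegBin(r=6, p=1/2), where X is the number of failures before the r-th success:
Var(X) = 12
Var(-3X - 3) = (-3)² × Var(X) = 9 × 12 = 108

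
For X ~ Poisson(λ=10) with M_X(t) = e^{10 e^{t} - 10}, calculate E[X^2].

To find E[X^2], compute M^(2)(0):
M^(1)(t) = 10 e^{t} e^{10 e^{t} - 10}
M^(2)(t) = 100 e^{2 t} e^{10 e^{t} - 10} + 10 e^{t} e^{10 e^{t} - 10}
M^(2)(0) = 110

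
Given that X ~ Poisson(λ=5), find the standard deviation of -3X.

For X ~ Poisson(λ=5):
Var(X) = 5
SD(X) = √(Var(X)) = √(5) = \sqrt{5}
SD(-3X) = |-3| × SD(X) = 3 × \sqrt{5} = 3 \sqrt{5}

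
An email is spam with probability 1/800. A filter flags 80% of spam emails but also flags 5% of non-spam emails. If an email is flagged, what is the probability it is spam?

Let D = the rare event, + = positive/flagged.
P(D) = 1/800
P(+|D) = 80/100 = 4/5
P(+|D') = 5/100 = 1/20
P(+) = P(+|D)P(D) + P(+|D')P(D')
     = \frac{4}{5} × \frac{1}{800} + \frac{1}{20} × \frac{799}{800}
     = \frac{163}{3200}
P(D|+) = P(+|D)P(D)/P(+) = \frac{16}{815}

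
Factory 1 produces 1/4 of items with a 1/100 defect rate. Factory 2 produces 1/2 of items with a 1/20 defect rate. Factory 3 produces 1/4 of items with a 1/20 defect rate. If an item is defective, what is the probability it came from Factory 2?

Using Bayes' theorem:
P(F1) = 1/4, P(D|F1) = 1/100
P(F2) = 1/2, P(D|F2) = 1/20
P(F3) = 1/4, P(D|F3) = 1/20
P(D) = P(D|F1)P(F1) + P(D|F2)P(F2) + P(D|F3)P(F3)
     = \frac{1}{25}
P(F2|D) = P(D|F2)P(F2) / P(D)
= \frac{5}{8}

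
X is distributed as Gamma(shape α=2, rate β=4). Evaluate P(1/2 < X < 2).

P(1/2 < X < 2) = ∫_{1/2}^{2} f(x) dx
where f(x) = 16 x e^{- 4 x}
= \frac{3 \left(-3 + e^{6}\right)}{e^{8}}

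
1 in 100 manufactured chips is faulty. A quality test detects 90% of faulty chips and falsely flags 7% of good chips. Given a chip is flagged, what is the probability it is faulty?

Let D = the rare event, + = positive/flagged.
P(D) = 1/100
P(+|D) = 90/100 = 9/10
P(+|D') = 7/100
P(+) = P(+|D)P(D) + P(+|D')P(D')
     = \frac{9}{10} × \frac{1}{100} + \frac{7}{100} × \frac{99}{100}
     = \frac{783}{10000}
P(D|+) = P(+|D)P(D)/P(+) = \frac{10}{87}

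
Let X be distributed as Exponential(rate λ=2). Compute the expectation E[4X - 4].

For X ~ Exponential(rate λ=2):
E[X] = \frac{1}{2}
E[4X - 4] = 4 × E[X] - 4 = -2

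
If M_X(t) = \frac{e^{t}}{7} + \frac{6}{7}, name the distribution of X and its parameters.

The MGF M(t) = \frac{e^{t}}{7} + \frac{6}{7} is the standard form for the Bernoulli distribution.
Comparing with the known MGF formula identifies: Bernoulli(p=1/7)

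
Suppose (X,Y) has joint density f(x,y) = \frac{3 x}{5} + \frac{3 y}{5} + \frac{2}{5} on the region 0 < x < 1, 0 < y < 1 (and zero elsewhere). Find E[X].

E[X] = ∫_0^1 ∫_0^1 x × f(x,y) dy dx
= ∫_0^1 ∫_0^1 x × (\frac{3 x}{5} + \frac{3 y}{5} + \frac{2}{5}) dy dx
= \frac{11}{20}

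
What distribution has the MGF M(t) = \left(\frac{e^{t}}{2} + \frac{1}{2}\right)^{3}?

The MGF M(t) = \left(\frac{e^{t}}{2} + \frac{1}{2}\right)^{3} is the standard form for the Binomial distribution.
Comparing with the known MGF formula identifies: Binomial(n=3, p=1/2)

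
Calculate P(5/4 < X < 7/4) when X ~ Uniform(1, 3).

P(5/4 < X < 7/4) = ∫_{5/4}^{7/4} f(x) dx
where f(x) = \frac{1}{2}
= \frac{1}{4}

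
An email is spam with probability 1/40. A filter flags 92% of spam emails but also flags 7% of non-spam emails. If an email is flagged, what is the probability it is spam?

Let D = the rare event, + = positive/flagged.
P(D) = 1/40
P(+|D) = 92/100 = 23/25
P(+|D') = 7/100
P(+) = P(+|D)P(D) + P(+|D')P(D')
     = \frac{23}{25} × \frac{1}{40} + \frac{7}{100} × \frac{39}{40}
     = \frac{73}{800}
P(D|+) = P(+|D)P(D)/P(+) = \frac{92}{365}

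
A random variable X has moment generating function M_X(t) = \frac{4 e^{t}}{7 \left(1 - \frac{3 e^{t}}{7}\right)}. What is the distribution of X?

The MGF M(t) = \frac{4 e^{t}}{7 \left(1 - \frac{3 e^{t}}{7}\right)} is the standard form for the Geometric distribution.
Comparing with the known MGF formula identifies: Geometric(p=4/7), X = trial number of first success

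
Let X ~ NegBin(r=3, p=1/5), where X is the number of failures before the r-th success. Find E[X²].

Using the identity E[X²] = Var(X) + (E[X])²:
E[X] = 12
Var(X) = 60
E[X²] = 60 + (12)²
= 204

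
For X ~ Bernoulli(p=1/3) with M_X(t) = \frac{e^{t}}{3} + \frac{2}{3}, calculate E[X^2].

To find E[X^2], compute M^(2)(0):
M^(1)(t) = \frac{e^{t}}{3}
M^(2)(t) = \frac{e^{t}}{3}
M^(2)(0) = \frac{1}{3}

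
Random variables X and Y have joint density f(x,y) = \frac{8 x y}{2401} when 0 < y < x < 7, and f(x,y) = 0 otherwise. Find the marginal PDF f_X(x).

f_X(x) = ∫_0^x \frac{8 x y}{2401} dy = \frac{4 x^{3}}{2401}
for 0 < x < 7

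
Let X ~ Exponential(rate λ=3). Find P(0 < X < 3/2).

P(0 < X < 3/2) = ∫_{0}^{3/2} f(x) dx
where f(x) = 3 e^{- 3 x}
= 1 - e^{- \frac{9}{2}}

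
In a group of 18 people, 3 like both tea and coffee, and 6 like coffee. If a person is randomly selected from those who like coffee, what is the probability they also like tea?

P(A ∩ B) = 3/18 = 1/6
P(B) = 6/18 = 1/3
P(A|B) = P(A ∩ B) / P(B) = (1/6) / (1/3) = 1/2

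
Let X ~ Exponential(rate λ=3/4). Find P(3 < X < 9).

P(3 < X < 9) = ∫_{3}^{9} f(x) dx
where f(x) = \frac{3 e^{- \frac{3 x}{4}}}{4}
= - \frac{1 - e^{\frac{9}{2}}}{e^{\frac{27}{4}}}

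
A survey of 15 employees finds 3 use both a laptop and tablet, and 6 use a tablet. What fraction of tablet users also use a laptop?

P(A ∩ B) = 3/15 = 1/5
P(B) = 6/15 = 2/5
P(A|B) = P(A ∩ B) / P(B) = (1/5) / (2/5) = 1/2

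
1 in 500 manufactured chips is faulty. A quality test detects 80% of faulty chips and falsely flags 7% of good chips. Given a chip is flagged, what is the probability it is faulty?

Let D = the rare event, + = positive/flagged.
P(D) = 1/500
P(+|D) = 80/100 = 4/5
P(+|D') = 7/100
P(+) = P(+|D)P(D) + P(+|D')P(D')
     = \frac{4}{5} × \frac{1}{500} + \frac{7}{100} × \frac{499}{500}
     = \frac{3573}{50000}
P(D|+) = P(+|D)P(D)/P(+) = \frac{80}{3573}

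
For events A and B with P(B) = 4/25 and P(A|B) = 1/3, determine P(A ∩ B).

By definition, P(A|B) = P(A ∩ B) / P(B)
So P(A ∩ B) = P(A|B) × P(B)
= 1/3 × 4/25
= 4/75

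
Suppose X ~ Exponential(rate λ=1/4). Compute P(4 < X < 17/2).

P(4 < X < 17/2) = ∫_{4}^{17/2} f(x) dx
where f(x) = \frac{e^{- \frac{x}{4}}}{4}
= - \frac{1}{e^{\frac{17}{8}}} + e^{-1}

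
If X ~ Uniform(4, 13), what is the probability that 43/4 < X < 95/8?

P(43/4 < X < 95/8) = ∫_{43/4}^{95/8} f(x) dx
where f(x) = \frac{1}{9}
= \frac{1}{8}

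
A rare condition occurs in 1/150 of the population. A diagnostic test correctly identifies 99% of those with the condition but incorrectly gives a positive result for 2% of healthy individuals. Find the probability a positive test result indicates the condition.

Let D = the rare event, + = positive/flagged.
P(D) = 1/150
P(+|D) = 99/100
P(+|D') = 2/100 = 1/50
P(+) = P(+|D)P(D) + P(+|D')P(D')
     = \frac{99}{100} × \frac{1}{150} + \frac{1}{50} × \frac{149}{150}
     = \frac{397}{15000}
P(D|+) = P(+|D)P(D)/P(+) = \frac{99}{397}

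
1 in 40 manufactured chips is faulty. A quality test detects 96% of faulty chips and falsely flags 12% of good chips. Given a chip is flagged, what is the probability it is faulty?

Let D = the rare event, + = positive/flagged.
P(D) = 1/40
P(+|D) = 96/100 = 24/25
P(+|D') = 12/100 = 3/25
P(+) = P(+|D)P(D) + P(+|D')P(D')
     = \frac{24}{25} × \frac{1}{40} + \frac{3}{25} × \frac{39}{40}
     = \frac{141}{1000}
P(D|+) = P(+|D)P(D)/P(+) = \frac{8}{47}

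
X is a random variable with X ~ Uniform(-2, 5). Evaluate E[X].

For X ~ Uniform(-2, 5), the expected value is:
E[X] = \frac{3}{2}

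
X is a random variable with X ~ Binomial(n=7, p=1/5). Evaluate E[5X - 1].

For X ~ Binomial(n=7, p=1/5):
E[X] = \frac{7}{5}
E[5X - 1] = 5 × E[X] - 1 = 6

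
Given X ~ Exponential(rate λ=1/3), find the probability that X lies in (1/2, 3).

P(1/2 < X < 3) = ∫_{1/2}^{3} f(x) dx
where f(x) = \frac{e^{- \frac{x}{3}}}{3}
= - \frac{1}{e} + e^{- \frac{1}{6}}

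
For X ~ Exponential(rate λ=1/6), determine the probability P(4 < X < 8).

P(4 < X < 8) = ∫_{4}^{8} f(x) dx
where f(x) = \frac{e^{- \frac{x}{6}}}{6}
= - \frac{1 - e^{\frac{2}{3}}}{e^{\frac{4}{3}}}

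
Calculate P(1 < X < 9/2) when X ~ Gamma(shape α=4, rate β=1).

P(1 < X < 9/2) = ∫_{1}^{9/2} f(x) dx
where f(x) = \frac{x^{3} e^{- x}}{6}
= - \frac{493}{16 e^{\frac{9}{2}}} + \frac{8}{3 e}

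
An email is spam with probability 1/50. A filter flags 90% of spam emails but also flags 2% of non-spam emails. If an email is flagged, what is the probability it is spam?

Let D = the rare event, + = positive/flagged.
P(D) = 1/50
P(+|D) = 90/100 = 9/10
P(+|D') = 2/100 = 1/50
P(+) = P(+|D)P(D) + P(+|D')P(D')
     = \frac{9}{10} × \frac{1}{50} + \frac{1}{50} × \frac{49}{50}
     = \frac{47}{1250}
P(D|+) = P(+|D)P(D)/P(+) = \frac{45}{94}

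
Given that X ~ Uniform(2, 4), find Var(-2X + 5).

For X ~ Uniform(2, 4):
Var(X) = \frac{1}{3}
Var(-2X + 5) = (-2)² × Var(X) = 4 × \frac{1}{3} = \frac{4}{3}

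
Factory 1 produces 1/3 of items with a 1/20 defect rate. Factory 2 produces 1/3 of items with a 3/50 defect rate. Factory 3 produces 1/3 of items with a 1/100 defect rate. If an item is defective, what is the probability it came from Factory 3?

Using Bayes' theorem:
P(F1) = 1/3, P(D|F1) = 1/20
P(F2) = 1/3, P(D|F2) = 3/50
P(F3) = 1/3, P(D|F3) = 1/100
P(D) = P(D|F1)P(F1) + P(D|F2)P(F2) + P(D|F3)P(F3)
     = \frac{1}{25}
P(F3|D) = P(D|F3)P(F3) / P(D)
= \frac{1}{12}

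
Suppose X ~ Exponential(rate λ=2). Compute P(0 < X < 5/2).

P(0 < X < 5/2) = ∫_{0}^{5/2} f(x) dx
where f(x) = 2 e^{- 2 x}
= 1 - e^{-5}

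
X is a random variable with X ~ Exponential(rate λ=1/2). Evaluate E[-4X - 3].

For X ~ Exponential(rate λ=1/2):
E[X] = 2
E[-4X - 3] = -4 × E[X] - 3 = -11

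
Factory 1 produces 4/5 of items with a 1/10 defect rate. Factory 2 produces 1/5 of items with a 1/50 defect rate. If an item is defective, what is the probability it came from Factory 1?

Using Bayes' theorem:
P(F1) = 4/5, P(D|F1) = 1/10
P(F2) = 1/5, P(D|F2) = 1/50
P(D) = P(D|F1)P(F1) + P(D|F2)P(F2)
     = \frac{21}{250}
P(F1|D) = P(D|F1)P(F1) / P(D)
= \frac{20}{21}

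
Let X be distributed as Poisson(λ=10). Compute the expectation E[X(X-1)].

E[X(X-1)] = E[X² - X] = E[X²] - E[X]
E[X] = 10
E[X²] = Var(X) + (E[X])² = 10 + (10)² = 110
E[X(X-1)] = 110 - 10 = 100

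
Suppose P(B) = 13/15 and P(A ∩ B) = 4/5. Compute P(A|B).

P(A|B) = P(A ∩ B) / P(B)
= (4/5) / (13/15)
= 12/13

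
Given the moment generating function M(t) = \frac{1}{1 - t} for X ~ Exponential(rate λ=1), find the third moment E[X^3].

To find E[X^3], compute M^(3)(0):
M^(1)(t) = \frac{1}{\left(1 - t\right)^{2}}
M^(2)(t) = \frac{2}{\left(1 - t\right)^{3}}
M^(3)(t) = \frac{6}{\left(1 - t\right)^{4}}
M^(3)(0) = 6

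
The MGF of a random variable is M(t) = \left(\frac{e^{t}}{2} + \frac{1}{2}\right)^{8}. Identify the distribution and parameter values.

The MGF M(t) = \left(\frac{e^{t}}{2} + \frac{1}{2}\right)^{8} is the standard form for the Binomial distribution.
Comparing with the known MGF formula identifies: Binomial(n=8, p=1/2)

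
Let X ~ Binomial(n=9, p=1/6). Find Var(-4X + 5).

For X ~ Binomial(n=9, p=1/6):
Var(X) = \frac{5}{4}
Var(-4X + 5) = (-4)² × Var(X) = 16 × \frac{5}{4} = 20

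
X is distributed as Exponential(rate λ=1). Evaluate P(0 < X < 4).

P(0 < X < 4) = ∫_{0}^{4} f(x) dx
where f(x) = e^{- x}
= 1 - e^{-4}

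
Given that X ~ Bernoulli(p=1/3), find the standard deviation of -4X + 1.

For X ~ Bernoulli(p=1/3):
Var(X) = \frac{2}{9}
SD(X) = √(Var(X)) = √(\frac{2}{9}) = \frac{\sqrt{2}}{3}
SD(-4X + 1) = |-4| × SD(X) = 4 × \frac{\sqrt{2}}{3} = \frac{4 \sqrt{2}}{3}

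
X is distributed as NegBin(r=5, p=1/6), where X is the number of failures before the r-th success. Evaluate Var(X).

For X ~ NegBin(r=5, p=1/6), where X is the number of failures before the r-th success:
Var(X) = 150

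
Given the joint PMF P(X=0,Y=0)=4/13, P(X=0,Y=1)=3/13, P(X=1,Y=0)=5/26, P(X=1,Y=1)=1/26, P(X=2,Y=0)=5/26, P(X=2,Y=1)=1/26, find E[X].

First find marginal of X:
P(X=0) = 7/13
P(X=1) = 3/13
P(X=2) = 3/13
E[X] = 0 × 7/13 + 1 × 3/13 + 2 × 3/13 = 9/13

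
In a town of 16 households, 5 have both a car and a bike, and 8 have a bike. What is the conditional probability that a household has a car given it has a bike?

P(A ∩ B) = 5/16
P(B) = 8/16 = 1/2
P(A|B) = P(A ∩ B) / P(B) = (5/16) / (1/2) = 5/8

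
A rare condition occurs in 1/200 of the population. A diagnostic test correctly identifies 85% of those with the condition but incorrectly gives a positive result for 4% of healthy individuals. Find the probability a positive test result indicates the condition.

Let D = the rare event, + = positive/flagged.
P(D) = 1/200
P(+|D) = 85/100 = 17/20
P(+|D') = 4/100 = 1/25
P(+) = P(+|D)P(D) + P(+|D')P(D')
     = \frac{17}{20} × \frac{1}{200} + \frac{1}{25} × \frac{199}{200}
     = \frac{881}{20000}
P(D|+) = P(+|D)P(D)/P(+) = \frac{85}{881}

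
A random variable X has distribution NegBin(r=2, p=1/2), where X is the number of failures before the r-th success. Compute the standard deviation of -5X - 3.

For X ~ NegBin(r=2, p=1/2), where X is the number of failures before the r-th success:
Var(X) = 4
SD(X) = √(Var(X)) = √(4) = 2
SD(-5X - 3) = |-5| × SD(X) = 5 × 2 = 10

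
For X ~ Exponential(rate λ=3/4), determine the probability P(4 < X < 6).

P(4 < X < 6) = ∫_{4}^{6} f(x) dx
where f(x) = \frac{3 e^{- \frac{3 x}{4}}}{4}
= - \frac{1}{e^{\frac{9}{2}}} + e^{-3}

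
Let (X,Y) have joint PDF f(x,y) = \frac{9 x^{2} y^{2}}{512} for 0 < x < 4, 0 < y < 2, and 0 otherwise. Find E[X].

f_X(x) = ∫_0^2 \frac{9 x^{2} y^{2}}{512} dy = \frac{3 x^{2}}{64}
E[X] = ∫_0^4 x × (\frac{3 x^{2}}{64}) dx = 3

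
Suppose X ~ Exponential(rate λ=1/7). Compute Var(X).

For X ~ Exponential(rate λ=1/7):
Var(X) = 49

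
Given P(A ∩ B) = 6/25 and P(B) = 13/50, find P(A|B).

P(A|B) = P(A ∩ B) / P(B)
= (6/25) / (13/50)
= 12/13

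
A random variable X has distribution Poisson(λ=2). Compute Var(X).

For X ~ Poisson(λ=2):
Var(X) = 2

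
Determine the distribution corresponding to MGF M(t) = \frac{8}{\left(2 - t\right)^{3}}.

The MGF M(t) = \frac{8}{\left(2 - t\right)^{3}} is the standard form for the Gamma distribution.
Comparing with the known MGF formula identifies: Gamma(shape α=3, rate β=2)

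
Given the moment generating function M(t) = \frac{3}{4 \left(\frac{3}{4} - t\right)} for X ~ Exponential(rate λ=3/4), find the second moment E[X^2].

To find E[X^2], compute M^(2)(0):
M^(1)(t) = \frac{3}{4 \left(\frac{3}{4} - t\right)^{2}}
M^(2)(t) = \frac{3}{2 \left(\frac{3}{4} - t\right)^{3}}
M^(2)(0) = \frac{32}{9}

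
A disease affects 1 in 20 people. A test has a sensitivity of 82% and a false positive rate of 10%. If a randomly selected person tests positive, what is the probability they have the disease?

Let D = the rare event, + = positive/flagged.
P(D) = 1/20
P(+|D) = 82/100 = 41/50
P(+|D') = 10/100 = 1/10
P(+) = P(+|D)P(D) + P(+|D')P(D')
     = \frac{41}{50} × \frac{1}{20} + \frac{1}{10} × \frac{19}{20}
     = \frac{17}{125}
P(D|+) = P(+|D)P(D)/P(+) = \frac{41}{136}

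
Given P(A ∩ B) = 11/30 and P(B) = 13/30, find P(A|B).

P(A|B) = P(A ∩ B) / P(B)
= (11/30) / (13/30)
= 11/13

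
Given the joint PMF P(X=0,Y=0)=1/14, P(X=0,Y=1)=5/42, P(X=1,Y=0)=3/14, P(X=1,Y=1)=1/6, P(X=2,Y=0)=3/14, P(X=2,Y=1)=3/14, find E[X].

First find marginal of X:
P(X=0) = 4/21
P(X=1) = 8/21
P(X=2) = 3/7
E[X] = 0 × 4/21 + 1 × 8/21 + 2 × 3/7 = 26/21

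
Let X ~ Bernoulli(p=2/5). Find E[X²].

Using the identity E[X²] = Var(X) + (E[X])²:
E[X] = \frac{2}{5}
Var(X) = \frac{6}{25}
E[X²] = \frac{6}{25} + (\frac{2}{5})²
= \frac{2}{5}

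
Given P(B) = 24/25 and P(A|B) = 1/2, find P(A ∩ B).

By definition, P(A|B) = P(A ∩ B) / P(B)
So P(A ∩ B) = P(A|B) × P(B)
= 1/2 × 24/25
= 12/25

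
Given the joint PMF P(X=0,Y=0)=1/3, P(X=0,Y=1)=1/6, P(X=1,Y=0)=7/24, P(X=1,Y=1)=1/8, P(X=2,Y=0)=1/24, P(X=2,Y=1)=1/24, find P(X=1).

P(X=1) = P(X=1,Y=0) + P(X=1,Y=1)
= 7/24 + 1/8
= 5/12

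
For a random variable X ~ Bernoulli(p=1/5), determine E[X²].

Using the identity E[X²] = Var(X) + (E[X])²:
E[X] = \frac{1}{5}
Var(X) = \frac{4}{25}
E[X²] = \frac{4}{25} + (\frac{1}{5})²
= \frac{1}{5}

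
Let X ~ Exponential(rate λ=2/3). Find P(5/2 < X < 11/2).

P(5/2 < X < 11/2) = ∫_{5/2}^{11/2} f(x) dx
where f(x) = \frac{2 e^{- \frac{2 x}{3}}}{3}
= - \frac{1 - e^{2}}{e^{\frac{11}{3}}}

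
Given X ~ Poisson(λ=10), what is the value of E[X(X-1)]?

E[X(X-1)] = E[X² - X] = E[X²] - E[X]
E[X] = 10
E[X²] = Var(X) + (E[X])² = 10 + (10)² = 110
E[X(X-1)] = 110 - 10 = 100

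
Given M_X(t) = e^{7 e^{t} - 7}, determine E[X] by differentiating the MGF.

To find E[X], compute M^(1)(0):
M^(1)(t) = 7 e^{t} e^{7 e^{t} - 7}
M^(1)(0) = 7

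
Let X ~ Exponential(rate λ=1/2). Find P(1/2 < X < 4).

P(1/2 < X < 4) = ∫_{1/2}^{4} f(x) dx
where f(x) = \frac{e^{- \frac{x}{2}}}{2}
= - \frac{1}{e^{2}} + e^{- \frac{1}{4}}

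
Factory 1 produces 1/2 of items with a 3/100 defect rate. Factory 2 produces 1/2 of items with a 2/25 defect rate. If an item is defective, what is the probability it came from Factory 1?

Using Bayes' theorem:
P(F1) = 1/2, P(D|F1) = 3/100
P(F2) = 1/2, P(D|F2) = 2/25
P(D) = P(D|F1)P(F1) + P(D|F2)P(F2)
     = \frac{11}{200}
P(F1|D) = P(D|F1)P(F1) / P(D)
= \frac{3}{11}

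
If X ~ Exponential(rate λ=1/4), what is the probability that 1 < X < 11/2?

P(1 < X < 11/2) = ∫_{1}^{11/2} f(x) dx
where f(x) = \frac{e^{- \frac{x}{4}}}{4}
= - \frac{1}{e^{\frac{11}{8}}} + e^{- \frac{1}{4}}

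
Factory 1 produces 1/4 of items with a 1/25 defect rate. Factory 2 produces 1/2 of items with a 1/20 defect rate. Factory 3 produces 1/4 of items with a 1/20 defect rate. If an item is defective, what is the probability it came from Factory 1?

Using Bayes' theorem:
P(F1) = 1/4, P(D|F1) = 1/25
P(F2) = 1/2, P(D|F2) = 1/20
P(F3) = 1/4, P(D|F3) = 1/20
P(D) = P(D|F1)P(F1) + P(D|F2)P(F2) + P(D|F3)P(F3)
     = \frac{19}{400}
P(F1|D) = P(D|F1)P(F1) / P(D)
= \frac{4}{19}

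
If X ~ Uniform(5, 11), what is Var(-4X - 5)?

For X ~ Uniform(5, 11):
Var(X) = 3
Var(-4X - 5) = (-4)² × Var(X) = 16 × 3 = 48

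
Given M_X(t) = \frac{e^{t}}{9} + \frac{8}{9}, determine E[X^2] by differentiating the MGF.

To find E[X^2], compute M^(2)(0):
M^(1)(t) = \frac{e^{t}}{9}
M^(2)(t) = \frac{e^{t}}{9}
M^(2)(0) = \frac{1}{9}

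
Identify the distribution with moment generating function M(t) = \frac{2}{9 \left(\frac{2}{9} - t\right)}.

The MGF M(t) = \frac{2}{9 \left(\frac{2}{9} - t\right)} is the standard form for the Exponential distribution.
Comparing with the known MGF formula identifies: Exponential(rate λ=2/9)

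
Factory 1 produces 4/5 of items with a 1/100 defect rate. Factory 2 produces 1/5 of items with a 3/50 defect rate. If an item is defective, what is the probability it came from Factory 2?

Using Bayes' theorem:
P(F1) = 4/5, P(D|F1) = 1/100
P(F2) = 1/5, P(D|F2) = 3/50
P(D) = P(D|F1)P(F1) + P(D|F2)P(F2)
     = \frac{1}{50}
P(F2|D) = P(D|F2)P(F2) / P(D)
= \frac{3}{5}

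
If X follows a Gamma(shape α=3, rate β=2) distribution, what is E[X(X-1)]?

E[X(X-1)] = E[X² - X] = E[X²] - E[X]
E[X] = \frac{3}{2}
E[X²] = Var(X) + (E[X])² = \frac{3}{4} + (\frac{3}{2})² = 3
E[X(X-1)] = 3 - \frac{3}{2} = \frac{3}{2}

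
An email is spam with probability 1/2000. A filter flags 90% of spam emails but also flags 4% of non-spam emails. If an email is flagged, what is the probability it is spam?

Let D = the rare event, + = positive/flagged.
P(D) = 1/2000
P(+|D) = 90/100 = 9/10
P(+|D') = 4/100 = 1/25
P(+) = P(+|D)P(D) + P(+|D')P(D')
     = \frac{9}{10} × \frac{1}{2000} + \frac{1}{25} × \frac{1999}{2000}
     = \frac{4043}{100000}
P(D|+) = P(+|D)P(D)/P(+) = \frac{45}{4043}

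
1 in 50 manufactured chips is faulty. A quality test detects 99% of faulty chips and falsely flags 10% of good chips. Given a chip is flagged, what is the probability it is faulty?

Let D = the rare event, + = positive/flagged.
P(D) = 1/50
P(+|D) = 99/100
P(+|D') = 10/100 = 1/10
P(+) = P(+|D)P(D) + P(+|D')P(D')
     = \frac{99}{100} × \frac{1}{50} + \frac{1}{10} × \frac{49}{50}
     = \frac{589}{5000}
P(D|+) = P(+|D)P(D)/P(+) = \frac{99}{589}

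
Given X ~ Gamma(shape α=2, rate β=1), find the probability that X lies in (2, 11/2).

P(2 < X < 11/2) = ∫_{2}^{11/2} f(x) dx
where f(x) = x e^{- x}
= - \frac{13}{2 e^{\frac{11}{2}}} + \frac{3}{e^{2}}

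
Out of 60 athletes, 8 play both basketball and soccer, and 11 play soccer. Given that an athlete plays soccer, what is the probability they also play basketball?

P(A ∩ B) = 8/60 = 2/15
P(B) = 11/60
P(A|B) = P(A ∩ B) / P(B) = (2/15) / (11/60) = 8/11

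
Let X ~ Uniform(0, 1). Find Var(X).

For X ~ Uniform(0, 1):
Var(X) = \frac{1}{12}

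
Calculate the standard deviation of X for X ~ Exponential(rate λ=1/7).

For X ~ Exponential(rate λ=1/7):
Var(X) = 49
SD(X) = √(Var(X)) = √(49) = 7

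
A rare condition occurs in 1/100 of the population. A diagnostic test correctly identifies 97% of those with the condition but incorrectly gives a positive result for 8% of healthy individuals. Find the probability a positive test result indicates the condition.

Let D = the rare event, + = positive/flagged.
P(D) = 1/100
P(+|D) = 97/100
P(+|D') = 8/100 = 2/25
P(+) = P(+|D)P(D) + P(+|D')P(D')
     = \frac{97}{100} × \frac{1}{100} + \frac{2}{25} × \frac{99}{100}
     = \frac{889}{10000}
P(D|+) = P(+|D)P(D)/P(+) = \frac{97}{889}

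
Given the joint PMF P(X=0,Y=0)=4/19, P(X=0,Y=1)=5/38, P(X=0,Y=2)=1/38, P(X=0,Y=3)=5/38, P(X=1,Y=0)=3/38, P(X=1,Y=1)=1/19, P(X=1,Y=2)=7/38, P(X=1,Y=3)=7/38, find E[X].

First find marginal of X:
P(X=0) = 1/2
P(X=1) = 1/2
E[X] = 0 × 1/2 + 1 × 1/2 = 1/2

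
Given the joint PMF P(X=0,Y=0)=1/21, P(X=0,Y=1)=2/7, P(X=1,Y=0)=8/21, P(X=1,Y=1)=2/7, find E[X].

First find marginal of X:
P(X=0) = 1/3
P(X=1) = 2/3
E[X] = 0 × 1/3 + 1 × 2/3 = 2/3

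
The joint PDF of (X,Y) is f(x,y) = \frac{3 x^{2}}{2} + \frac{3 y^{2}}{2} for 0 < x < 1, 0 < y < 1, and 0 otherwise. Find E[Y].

E[Y] = ∫_0^1 ∫_0^1 y × f(x,y) dx dy
= \frac{5}{8}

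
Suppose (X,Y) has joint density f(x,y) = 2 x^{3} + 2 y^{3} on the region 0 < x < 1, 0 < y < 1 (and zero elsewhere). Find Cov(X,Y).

E[XY] = ∫∫ xy × f(x,y) dx dy = \frac{2}{5}
E[X] = \frac{13}{20}
E[Y] = \frac{13}{20}
Cov(X,Y) = E[XY] - E[X]E[Y] = - \frac{9}{400}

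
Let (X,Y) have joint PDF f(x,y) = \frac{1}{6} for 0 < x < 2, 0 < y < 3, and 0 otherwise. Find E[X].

f_X(x) = ∫_0^3 \frac{1}{6} dy = \frac{1}{2}
E[X] = ∫_0^2 x × (\frac{1}{2}) dx = 1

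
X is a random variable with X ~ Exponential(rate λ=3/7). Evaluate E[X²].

Using the identity E[X²] = Var(X) + (E[X])²:
E[X] = \frac{7}{3}
Var(X) = \frac{49}{9}
E[X²] = \frac{49}{9} + (\frac{7}{3})²
= \frac{98}{9}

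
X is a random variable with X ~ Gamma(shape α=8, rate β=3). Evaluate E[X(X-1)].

E[X(X-1)] = E[X² - X] = E[X²] - E[X]
E[X] = \frac{8}{3}
E[X²] = Var(X) + (E[X])² = \frac{8}{9} + (\frac{8}{3})² = 8
E[X(X-1)] = 8 - \frac{8}{3} = \frac{16}{3}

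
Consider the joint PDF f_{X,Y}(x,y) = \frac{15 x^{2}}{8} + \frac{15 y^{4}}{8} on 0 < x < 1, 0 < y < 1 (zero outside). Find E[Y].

E[Y] = ∫_0^1 ∫_0^1 y × f(x,y) dx dy
= \frac{5}{8}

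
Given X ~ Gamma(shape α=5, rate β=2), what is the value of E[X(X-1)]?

E[X(X-1)] = E[X² - X] = E[X²] - E[X]
E[X] = \frac{5}{2}
E[X²] = Var(X) + (E[X])² = \frac{5}{4} + (\frac{5}{2})² = \frac{15}{2}
E[X(X-1)] = \frac{15}{2} - \frac{5}{2} = 5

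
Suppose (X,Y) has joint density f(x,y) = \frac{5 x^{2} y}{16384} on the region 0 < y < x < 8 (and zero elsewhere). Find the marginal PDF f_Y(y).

f_Y(y) = ∫_y^8 \frac{5 x^{2} y}{16384} dx = \frac{5 y \left(512 - y^{3}\right)}{49152}
for 0 < y < 8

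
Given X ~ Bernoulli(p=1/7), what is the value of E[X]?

For X ~ Bernoulli(p=1/7), the expected value is:
E[X] = \frac{1}{7}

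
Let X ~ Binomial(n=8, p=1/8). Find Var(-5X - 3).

For X ~ Binomial(n=8, p=1/8):
Var(X) = \frac{7}{8}
Var(-5X - 3) = (-5)² × Var(X) = 25 × \frac{7}{8} = \frac{175}{8}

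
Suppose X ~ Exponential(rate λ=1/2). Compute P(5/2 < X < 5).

P(5/2 < X < 5) = ∫_{5/2}^{5} f(x) dx
where f(x) = \frac{e^{- \frac{x}{2}}}{2}
= - \frac{1}{e^{\frac{5}{2}}} + e^{- \frac{5}{4}}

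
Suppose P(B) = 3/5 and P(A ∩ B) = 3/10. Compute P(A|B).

P(A|B) = P(A ∩ B) / P(B)
= (3/10) / (3/5)
= 1/2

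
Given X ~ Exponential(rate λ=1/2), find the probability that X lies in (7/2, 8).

P(7/2 < X < 8) = ∫_{7/2}^{8} f(x) dx
where f(x) = \frac{e^{- \frac{x}{2}}}{2}
= - \frac{1}{e^{4}} + e^{- \frac{7}{4}}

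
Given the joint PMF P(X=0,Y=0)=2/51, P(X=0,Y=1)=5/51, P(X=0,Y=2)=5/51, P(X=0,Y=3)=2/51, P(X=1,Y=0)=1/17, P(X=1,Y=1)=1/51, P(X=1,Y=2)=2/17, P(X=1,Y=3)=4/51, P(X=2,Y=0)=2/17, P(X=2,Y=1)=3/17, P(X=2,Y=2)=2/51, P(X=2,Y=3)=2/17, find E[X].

First find marginal of X:
P(X=0) = 14/51
P(X=1) = 14/51
P(X=2) = 23/51
E[X] = 0 × 14/51 + 1 × 14/51 + 2 × 23/51 = 20/17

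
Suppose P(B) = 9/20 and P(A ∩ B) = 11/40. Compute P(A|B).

P(A|B) = P(A ∩ B) / P(B)
= (11/40) / (9/20)
= 11/18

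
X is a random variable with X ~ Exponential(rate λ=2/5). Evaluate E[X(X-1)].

E[X(X-1)] = E[X² - X] = E[X²] - E[X]
E[X] = \frac{5}{2}
E[X²] = Var(X) + (E[X])² = \frac{25}{4} + (\frac{5}{2})² = \frac{25}{2}
E[X(X-1)] = \frac{25}{2} - \frac{5}{2} = 10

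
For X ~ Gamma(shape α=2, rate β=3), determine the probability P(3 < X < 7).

P(3 < X < 7) = ∫_{3}^{7} f(x) dx
where f(x) = 9 x e^{- 3 x}
= \frac{2 \left(-11 + 5 e^{12}\right)}{e^{21}}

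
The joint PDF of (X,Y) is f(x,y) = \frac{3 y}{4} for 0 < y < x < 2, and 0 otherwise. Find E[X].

f_X(x) = ∫_0^x \frac{3 y}{4} dy = \frac{3 x^{2}}{8}
E[X] = ∫_0^2 x × (\frac{3 x^{2}}{8}) dx = \frac{3}{2}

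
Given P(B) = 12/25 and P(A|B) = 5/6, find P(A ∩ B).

By definition, P(A|B) = P(A ∩ B) / P(B)
So P(A ∩ B) = P(A|B) × P(B)
= 5/6 × 12/25
= 2/5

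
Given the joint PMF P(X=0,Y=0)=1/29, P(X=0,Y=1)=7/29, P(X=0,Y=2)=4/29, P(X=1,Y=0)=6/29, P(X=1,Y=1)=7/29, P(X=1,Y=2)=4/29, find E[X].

First find marginal of X:
P(X=0) = 12/29
P(X=1) = 17/29
E[X] = 0 × 12/29 + 1 × 17/29 = 17/29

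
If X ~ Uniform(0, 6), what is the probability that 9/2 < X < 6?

P(9/2 < X < 6) = ∫_{9/2}^{6} f(x) dx
where f(x) = \frac{1}{6}
= \frac{1}{4}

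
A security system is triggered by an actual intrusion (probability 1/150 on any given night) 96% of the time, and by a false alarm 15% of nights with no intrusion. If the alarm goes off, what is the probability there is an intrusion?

Let D = the rare event, + = positive/flagged.
P(D) = 1/150
P(+|D) = 96/100 = 24/25
P(+|D') = 15/100 = 3/20
P(+) = P(+|D)P(D) + P(+|D')P(D')
     = \frac{24}{25} × \frac{1}{150} + \frac{3}{20} × \frac{149}{150}
     = \frac{777}{5000}
P(D|+) = P(+|D)P(D)/P(+) = \frac{32}{777}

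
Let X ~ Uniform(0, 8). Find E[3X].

For X ~ Uniform(0, 8):
E[X] = 4
E[3X] = 3 × E[X] + 0 = 12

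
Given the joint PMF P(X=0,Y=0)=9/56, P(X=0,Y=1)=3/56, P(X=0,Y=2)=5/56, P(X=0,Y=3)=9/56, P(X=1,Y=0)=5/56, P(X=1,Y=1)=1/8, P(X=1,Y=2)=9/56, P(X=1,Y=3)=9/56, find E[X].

First find marginal of X:
P(X=0) = 13/28
P(X=1) = 15/28
E[X] = 0 × 13/28 + 1 × 15/28 = 15/28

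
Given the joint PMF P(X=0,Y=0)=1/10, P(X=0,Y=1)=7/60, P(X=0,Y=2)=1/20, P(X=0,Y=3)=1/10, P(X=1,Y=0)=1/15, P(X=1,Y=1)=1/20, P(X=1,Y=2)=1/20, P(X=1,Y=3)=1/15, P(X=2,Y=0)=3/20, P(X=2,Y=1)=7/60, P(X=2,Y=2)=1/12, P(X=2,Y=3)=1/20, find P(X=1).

P(X=1) = P(X=1,Y=0) + P(X=1,Y=1) + P(X=1,Y=2) + P(X=1,Y=3)
= 1/15 + 1/20 + 1/20 + 1/15
= 7/30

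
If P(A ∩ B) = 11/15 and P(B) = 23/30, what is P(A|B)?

P(A|B) = P(A ∩ B) / P(B)
= (11/15) / (23/30)
= 22/23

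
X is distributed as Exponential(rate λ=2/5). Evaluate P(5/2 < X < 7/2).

P(5/2 < X < 7/2) = ∫_{5/2}^{7/2} f(x) dx
where f(x) = \frac{2 e^{- \frac{2 x}{5}}}{5}
= - \frac{1}{e^{\frac{7}{5}}} + e^{-1}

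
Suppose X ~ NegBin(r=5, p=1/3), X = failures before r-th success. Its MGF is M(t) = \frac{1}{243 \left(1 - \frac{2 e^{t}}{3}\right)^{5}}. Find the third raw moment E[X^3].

To find E[X^3], compute M^(3)(0):
M^(1)(t) = \frac{10 e^{t}}{729 \left(1 - \frac{2 e^{t}}{3}\right)^{6}}
M^(2)(t) = \frac{10 e^{t}}{729 \left(1 - \frac{2 e^{t}}{3}\right)^{6}} + \frac{40 e^{2 t}}{729 \left(1 - \frac{2 e^{t}}{3}\right)^{7}}
M^(3)(t) = \frac{10 e^{t}}{729 \left(1 - \frac{2 e^{t}}{3}\right)^{6}} + \frac{40 e^{2 t}}{243 \left(1 - \frac{2 e^{t}}{3}\right)^{7}} + \frac{560 e^{3 t}}{2187 \left(1 - \frac{2 e^{t}}{3}\right)^{8}}
M^(3)(0) = 2050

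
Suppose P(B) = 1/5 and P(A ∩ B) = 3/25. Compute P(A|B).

P(A|B) = P(A ∩ B) / P(B)
= (3/25) / (1/5)
= 3/5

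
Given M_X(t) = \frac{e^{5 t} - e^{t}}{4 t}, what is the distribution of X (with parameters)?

The MGF M(t) = \frac{e^{5 t} - e^{t}}{4 t} is the standard form for the Uniform distribution.
Comparing with the known MGF formula identifies: Uniform(1, 5)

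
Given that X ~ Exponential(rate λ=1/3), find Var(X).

For X ~ Exponential(rate λ=1/3):
Var(X) = 9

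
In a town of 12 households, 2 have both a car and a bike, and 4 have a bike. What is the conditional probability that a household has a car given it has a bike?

P(A ∩ B) = 2/12 = 1/6
P(B) = 4/12 = 1/3
P(A|B) = P(A ∩ B) / P(B) = (1/6) / (1/3) = 1/2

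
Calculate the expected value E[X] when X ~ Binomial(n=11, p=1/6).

For X ~ Binomial(n=11, p=1/6), the expected value is:
E[X] = \frac{11}{6}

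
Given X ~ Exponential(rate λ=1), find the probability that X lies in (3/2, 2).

P(3/2 < X < 2) = ∫_{3/2}^{2} f(x) dx
where f(x) = e^{- x}
= - \frac{1}{e^{2}} + e^{- \frac{3}{2}}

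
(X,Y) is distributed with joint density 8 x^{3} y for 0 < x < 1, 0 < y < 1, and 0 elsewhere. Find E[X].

E[X] = ∫_0^1 ∫_0^1 x × f(x,y) dy dx
= ∫_0^1 ∫_0^1 x × (8 x^{3} y) dy dx
= \frac{4}{5}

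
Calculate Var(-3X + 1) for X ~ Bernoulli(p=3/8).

For X ~ Bernoulli(p=3/8):
Var(X) = \frac{15}{64}
Var(-3X + 1) = (-3)² × Var(X) = 9 × \frac{15}{64} = \frac{135}{64}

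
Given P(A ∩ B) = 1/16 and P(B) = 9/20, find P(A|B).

P(A|B) = P(A ∩ B) / P(B)
= (1/16) / (9/20)
= 5/36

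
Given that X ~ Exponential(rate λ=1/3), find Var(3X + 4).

For X ~ Exponential(rate λ=1/3):
Var(X) = 9
Var(3X + 4) = (3)² × Var(X) = 9 × 9 = 81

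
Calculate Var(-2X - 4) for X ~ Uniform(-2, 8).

For X ~ Uniform(-2, 8):
Var(X) = \frac{25}{3}
Var(-2X - 4) = (-2)² × Var(X) = 4 × \frac{25}{3} = \frac{100}{3}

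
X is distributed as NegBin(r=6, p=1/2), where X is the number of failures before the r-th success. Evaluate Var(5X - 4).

For X ~ NegBin(r=6, p=1/2), where X is the number of failures before the r-th success:
Var(X) = 12
Var(5X - 4) = (5)² × Var(X) = 25 × 12 = 300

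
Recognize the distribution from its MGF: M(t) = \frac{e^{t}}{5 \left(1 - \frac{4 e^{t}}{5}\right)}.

The MGF M(t) = \frac{e^{t}}{5 \left(1 - \frac{4 e^{t}}{5}\right)} is the standard form for the Geometric distribution.
Comparing with the known MGF formula identifies: Geometric(p=1/5), X = trial number of first success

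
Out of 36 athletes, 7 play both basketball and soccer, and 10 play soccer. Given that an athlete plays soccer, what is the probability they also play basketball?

P(A ∩ B) = 7/36
P(B) = 10/36 = 5/18
P(A|B) = P(A ∩ B) / P(B) = (7/36) / (5/18) = 7/10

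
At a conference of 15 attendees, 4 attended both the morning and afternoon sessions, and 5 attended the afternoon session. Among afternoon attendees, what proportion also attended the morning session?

P(A ∩ B) = 4/15
P(B) = 5/15 = 1/3
P(A|B) = P(A ∩ B) / P(B) = (4/15) / (1/3) = 4/5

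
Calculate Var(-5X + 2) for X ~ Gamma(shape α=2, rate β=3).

For X ~ Gamma(shape α=2, rate β=3):
Var(X) = \frac{2}{9}
Var(-5X + 2) = (-5)² × Var(X) = 25 × \frac{2}{9} = \frac{50}{9}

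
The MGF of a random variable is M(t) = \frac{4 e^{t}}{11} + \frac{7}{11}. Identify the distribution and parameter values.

The MGF M(t) = \frac{4 e^{t}}{11} + \frac{7}{11} is the standard form for the Bernoulli distribution.
Comparing with the known MGF formula identifies: Bernoulli(p=4/11)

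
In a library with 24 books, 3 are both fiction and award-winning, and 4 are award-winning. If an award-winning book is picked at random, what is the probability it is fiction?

P(A ∩ B) = 3/24 = 1/8
P(B) = 4/24 = 1/6
P(A|B) = P(A ∩ B) / P(B) = (1/8) / (1/6) = 3/4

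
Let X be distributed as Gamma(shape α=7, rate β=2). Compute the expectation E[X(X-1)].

E[X(X-1)] = E[X² - X] = E[X²] - E[X]
E[X] = \frac{7}{2}
E[X²] = Var(X) + (E[X])² = \frac{7}{4} + (\frac{7}{2})² = 14
E[X(X-1)] = 14 - \frac{7}{2} = \frac{21}{2}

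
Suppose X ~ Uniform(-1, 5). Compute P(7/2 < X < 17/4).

P(7/2 < X < 17/4) = ∫_{7/2}^{17/4} f(x) dx
where f(x) = \frac{1}{6}
= \frac{1}{8}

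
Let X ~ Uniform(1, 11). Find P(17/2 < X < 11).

P(17/2 < X < 11) = ∫_{17/2}^{11} f(x) dx
where f(x) = \frac{1}{10}
= \frac{1}{4}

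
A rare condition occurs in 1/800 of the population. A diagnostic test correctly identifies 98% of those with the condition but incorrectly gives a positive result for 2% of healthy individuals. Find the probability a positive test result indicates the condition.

Let D = the rare event, + = positive/flagged.
P(D) = 1/800
P(+|D) = 98/100 = 49/50
P(+|D') = 2/100 = 1/50
P(+) = P(+|D)P(D) + P(+|D')P(D')
     = \frac{49}{50} × \frac{1}{800} + \frac{1}{50} × \frac{799}{800}
     = \frac{53}{2500}
P(D|+) = P(+|D)P(D)/P(+) = \frac{49}{848}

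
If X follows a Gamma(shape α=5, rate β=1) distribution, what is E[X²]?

Using the identity E[X²] = Var(X) + (E[X])²:
E[X] = 5
Var(X) = 5
E[X²] = 5 + (5)²
= 30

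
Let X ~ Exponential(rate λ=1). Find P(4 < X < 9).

P(4 < X < 9) = ∫_{4}^{9} f(x) dx
where f(x) = e^{- x}
= - \frac{1 - e^{5}}{e^{9}}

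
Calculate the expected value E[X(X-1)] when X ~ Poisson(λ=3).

E[X(X-1)] = E[X² - X] = E[X²] - E[X]
E[X] = 3
E[X²] = Var(X) + (E[X])² = 3 + (3)² = 12
E[X(X-1)] = 12 - 3 = 9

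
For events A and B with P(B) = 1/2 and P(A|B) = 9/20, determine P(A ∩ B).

By definition, P(A|B) = P(A ∩ B) / P(B)
So P(A ∩ B) = P(A|B) × P(B)
= 9/20 × 1/2
= 9/40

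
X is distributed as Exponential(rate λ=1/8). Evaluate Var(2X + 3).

For X ~ Exponential(rate λ=1/8):
Var(X) = 64
Var(2X + 3) = (2)² × Var(X) = 4 × 64 = 256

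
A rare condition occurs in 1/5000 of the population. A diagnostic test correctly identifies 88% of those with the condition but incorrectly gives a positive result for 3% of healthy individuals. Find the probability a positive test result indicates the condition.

Let D = the rare event, + = positive/flagged.
P(D) = 1/5000
P(+|D) = 88/100 = 22/25
P(+|D') = 3/100
P(+) = P(+|D)P(D) + P(+|D')P(D')
     = \frac{22}{25} × \frac{1}{5000} + \frac{3}{100} × \frac{4999}{5000}
     = \frac{3017}{100000}
P(D|+) = P(+|D)P(D)/P(+) = \frac{88}{15085}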